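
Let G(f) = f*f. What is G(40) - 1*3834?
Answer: -2234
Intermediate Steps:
G(f) = f²
G(40) - 1*3834 = 40² - 1*3834 = 1600 - 3834 = -2234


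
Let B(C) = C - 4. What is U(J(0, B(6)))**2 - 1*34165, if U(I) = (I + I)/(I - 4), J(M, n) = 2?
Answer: -34161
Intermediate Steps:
B(C) = -4 + C
U(I) = 2*I/(-4 + I) (U(I) = (2*I)/(-4 + I) = 2*I/(-4 + I))
U(J(0, B(6)))**2 - 1*34165 = (2*2/(-4 + 2))**2 - 1*34165 = (2*2/(-2))**2 - 34165 = (2*2*(-1/2))**2 - 34165 = (-2)**2 - 34165 = 4 - 34165 = -34161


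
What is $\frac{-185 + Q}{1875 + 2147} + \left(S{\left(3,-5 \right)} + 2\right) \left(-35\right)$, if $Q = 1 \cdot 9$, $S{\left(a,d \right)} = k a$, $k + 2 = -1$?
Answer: $\frac{492607}{2011} \approx 244.96$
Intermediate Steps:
$k = -3$ ($k = -2 - 1 = -3$)
$S{\left(a,d \right)} = - 3 a$
$Q = 9$
$\frac{-185 + Q}{1875 + 2147} + \left(S{\left(3,-5 \right)} + 2\right) \left(-35\right) = \frac{-185 + 9}{1875 + 2147} + \left(\left(-3\right) 3 + 2\right) \left(-35\right) = - \frac{176}{4022} + \left(-9 + 2\right) \left(-35\right) = \left(-176\right) \frac{1}{4022} - -245 = - \frac{88}{2011} + 245 = \frac{492607}{2011}$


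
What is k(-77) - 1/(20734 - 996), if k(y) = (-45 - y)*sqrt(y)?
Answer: -1/19738 + 32*I*sqrt(77) ≈ -5.0664e-5 + 280.8*I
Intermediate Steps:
k(y) = sqrt(y)*(-45 - y)
k(-77) - 1/(20734 - 996) = sqrt(-77)*(-45 - 1*(-77)) - 1/(20734 - 996) = (I*sqrt(77))*(-45 + 77) - 1/19738 = (I*sqrt(77))*32 - 1*1/19738 = 32*I*sqrt(77) - 1/19738 = -1/19738 + 32*I*sqrt(77)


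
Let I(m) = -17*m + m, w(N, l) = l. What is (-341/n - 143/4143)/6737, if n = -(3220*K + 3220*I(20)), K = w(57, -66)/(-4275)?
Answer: -42394563431/8196175278036312 ≈ -5.1725e-6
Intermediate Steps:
I(m) = -16*m
K = 22/1425 (K = -66/(-4275) = -66*(-1/4275) = 22/1425 ≈ 0.015439)
n = 293649832/285 (n = -3220/(1/(22/1425 - 16*20)) = -3220/(1/(22/1425 - 320)) = -3220/(1/(-455978/1425)) = -3220/(-1425/455978) = -3220*(-455978/1425) = 293649832/285 ≈ 1.0304e+6)
(-341/n - 143/4143)/6737 = (-341/293649832/285 - 143/4143)/6737 = (-341*285/293649832 - 143*1/4143)*(1/6737) = (-97185/293649832 - 143/4143)*(1/6737) = -42394563431/1216591253976*1/6737 = -42394563431/8196175278036312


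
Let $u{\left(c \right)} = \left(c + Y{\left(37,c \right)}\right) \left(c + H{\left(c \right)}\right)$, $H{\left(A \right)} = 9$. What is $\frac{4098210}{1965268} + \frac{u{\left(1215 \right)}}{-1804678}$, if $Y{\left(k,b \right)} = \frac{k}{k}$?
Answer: $\frac{1117718994867}{886668980926} \approx 1.2606$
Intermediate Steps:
$Y{\left(k,b \right)} = 1$
$u{\left(c \right)} = \left(1 + c\right) \left(9 + c\right)$ ($u{\left(c \right)} = \left(c + 1\right) \left(c + 9\right) = \left(1 + c\right) \left(9 + c\right)$)
$\frac{4098210}{1965268} + \frac{u{\left(1215 \right)}}{-1804678} = \frac{4098210}{1965268} + \frac{9 + 1215^{2} + 10 \cdot 1215}{-1804678} = 4098210 \cdot \frac{1}{1965268} + \left(9 + 1476225 + 12150\right) \left(- \frac{1}{1804678}\right) = \frac{2049105}{982634} + 1488384 \left(- \frac{1}{1804678}\right) = \frac{2049105}{982634} - \frac{744192}{902339} = \frac{1117718994867}{886668980926}$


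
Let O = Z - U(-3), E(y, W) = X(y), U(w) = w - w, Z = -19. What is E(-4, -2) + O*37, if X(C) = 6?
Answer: -697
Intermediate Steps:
U(w) = 0
E(y, W) = 6
O = -19 (O = -19 - 1*0 = -19 + 0 = -19)
E(-4, -2) + O*37 = 6 - 19*37 = 6 - 703 = -697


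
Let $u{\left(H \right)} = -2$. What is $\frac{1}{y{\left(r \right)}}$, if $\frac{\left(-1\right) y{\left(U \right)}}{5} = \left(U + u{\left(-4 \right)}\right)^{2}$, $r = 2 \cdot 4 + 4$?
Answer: $- \frac{1}{500} \approx -0.002$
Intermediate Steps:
$r = 12$ ($r = 8 + 4 = 12$)
$y{\left(U \right)} = - 5 \left(-2 + U\right)^{2}$ ($y{\left(U \right)} = - 5 \left(U - 2\right)^{2} = - 5 \left(-2 + U\right)^{2}$)
$\frac{1}{y{\left(r \right)}} = \frac{1}{\left(-5\right) \left(-2 + 12\right)^{2}} = \frac{1}{\left(-5\right) 10^{2}} = \frac{1}{\left(-5\right) 100} = \frac{1}{-500} = - \frac{1}{500}$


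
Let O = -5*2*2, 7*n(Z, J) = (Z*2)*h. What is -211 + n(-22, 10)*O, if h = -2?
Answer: -3237/7 ≈ -462.43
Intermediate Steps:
n(Z, J) = -4*Z/7 (n(Z, J) = ((Z*2)*(-2))/7 = ((2*Z)*(-2))/7 = (-4*Z)/7 = -4*Z/7)
O = -20 (O = -10*2 = -20)
-211 + n(-22, 10)*O = -211 - 4/7*(-22)*(-20) = -211 + (88/7)*(-20) = -211 - 1760/7 = -3237/7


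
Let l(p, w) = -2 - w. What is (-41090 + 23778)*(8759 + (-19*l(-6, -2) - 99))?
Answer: -149921920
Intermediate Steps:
(-41090 + 23778)*(8759 + (-19*l(-6, -2) - 99)) = (-41090 + 23778)*(8759 + (-19*(-2 - 1*(-2)) - 99)) = -17312*(8759 + (-19*(-2 + 2) - 99)) = -17312*(8759 + (-19*0 - 99)) = -17312*(8759 + (0 - 99)) = -17312*(8759 - 99) = -17312*8660 = -149921920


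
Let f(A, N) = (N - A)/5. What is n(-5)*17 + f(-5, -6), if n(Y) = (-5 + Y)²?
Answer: 8499/5 ≈ 1699.8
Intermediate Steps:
f(A, N) = -A/5 + N/5 (f(A, N) = (N - A)*(⅕) = -A/5 + N/5)
n(-5)*17 + f(-5, -6) = (-5 - 5)²*17 + (-⅕*(-5) + (⅕)*(-6)) = (-10)²*17 + (1 - 6/5) = 100*17 - ⅕ = 1700 - ⅕ = 8499/5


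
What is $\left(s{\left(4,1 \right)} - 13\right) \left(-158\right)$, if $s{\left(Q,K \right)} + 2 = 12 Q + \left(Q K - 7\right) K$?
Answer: $-4740$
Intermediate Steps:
$s{\left(Q,K \right)} = -2 + 12 Q + K \left(-7 + K Q\right)$ ($s{\left(Q,K \right)} = -2 + \left(12 Q + \left(Q K - 7\right) K\right) = -2 + \left(12 Q + \left(K Q - 7\right) K\right) = -2 + \left(12 Q + \left(-7 + K Q\right) K\right) = -2 + \left(12 Q + K \left(-7 + K Q\right)\right) = -2 + 12 Q + K \left(-7 + K Q\right)$)
$\left(s{\left(4,1 \right)} - 13\right) \left(-158\right) = \left(\left(-2 - 7 + 12 \cdot 4 + 4 \cdot 1^{2}\right) - 13\right) \left(-158\right) = \left(\left(-2 - 7 + 48 + 4 \cdot 1\right) - 13\right) \left(-158\right) = \left(\left(-2 - 7 + 48 + 4\right) - 13\right) \left(-158\right) = \left(43 - 13\right) \left(-158\right) = 30 \left(-158\right) = -4740$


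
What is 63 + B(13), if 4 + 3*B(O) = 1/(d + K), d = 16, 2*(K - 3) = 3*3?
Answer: 2899/47 ≈ 61.681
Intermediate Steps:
K = 15/2 (K = 3 + (3*3)/2 = 3 + (1/2)*9 = 3 + 9/2 = 15/2 ≈ 7.5000)
B(O) = -62/47 (B(O) = -4/3 + 1/(3*(16 + 15/2)) = -4/3 + 1/(3*(47/2)) = -4/3 + (1/3)*(2/47) = -4/3 + 2/141 = -62/47)
63 + B(13) = 63 - 62/47 = 2899/47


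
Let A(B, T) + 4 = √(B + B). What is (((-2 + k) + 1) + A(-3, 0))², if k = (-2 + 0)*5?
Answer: (15 - I*√6)² ≈ 219.0 - 73.485*I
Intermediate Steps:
A(B, T) = -4 + √2*√B (A(B, T) = -4 + √(B + B) = -4 + √(2*B) = -4 + √2*√B)
k = -10 (k = -2*5 = -10)
(((-2 + k) + 1) + A(-3, 0))² = (((-2 - 10) + 1) + (-4 + √2*√(-3)))² = ((-12 + 1) + (-4 + √2*(I*√3)))² = (-11 + (-4 + I*√6))² = (-15 + I*√6)²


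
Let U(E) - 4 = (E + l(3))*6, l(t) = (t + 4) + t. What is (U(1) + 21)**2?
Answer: 8281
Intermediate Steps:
l(t) = 4 + 2*t (l(t) = (4 + t) + t = 4 + 2*t)
U(E) = 64 + 6*E (U(E) = 4 + (E + (4 + 2*3))*6 = 4 + (E + (4 + 6))*6 = 4 + (E + 10)*6 = 4 + (10 + E)*6 = 4 + (60 + 6*E) = 64 + 6*E)
(U(1) + 21)**2 = ((64 + 6*1) + 21)**2 = ((64 + 6) + 21)**2 = (70 + 21)**2 = 91**2 = 8281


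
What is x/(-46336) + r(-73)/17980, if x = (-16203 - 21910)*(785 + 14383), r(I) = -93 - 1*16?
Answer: 20301165433/1627190 ≈ 12476.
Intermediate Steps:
r(I) = -109 (r(I) = -93 - 16 = -109)
x = -578097984 (x = -38113*15168 = -578097984)
x/(-46336) + r(-73)/17980 = -578097984/(-46336) - 109/17980 = -578097984*(-1/46336) - 109*1/17980 = 9032781/724 - 109/17980 = 20301165433/1627190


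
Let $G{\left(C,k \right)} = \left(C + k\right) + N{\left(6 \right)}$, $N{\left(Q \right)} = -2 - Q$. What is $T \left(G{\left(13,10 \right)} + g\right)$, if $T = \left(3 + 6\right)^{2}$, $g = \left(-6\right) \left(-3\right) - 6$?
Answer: $2187$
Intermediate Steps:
$g = 12$ ($g = 18 - 6 = 12$)
$T = 81$ ($T = 9^{2} = 81$)
$G{\left(C,k \right)} = -8 + C + k$ ($G{\left(C,k \right)} = \left(C + k\right) - 8 = -8 + C + k$)
$T \left(G{\left(13,10 \right)} + g\right) = 81 \left(\left(-8 + 13 + 10\right) + 12\right) = 81 \left(15 + 12\right) = 81 \cdot 27 = 2187$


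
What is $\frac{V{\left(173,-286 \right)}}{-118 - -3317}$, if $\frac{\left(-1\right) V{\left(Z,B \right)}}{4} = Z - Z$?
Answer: $0$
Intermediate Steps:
$V{\left(Z,B \right)} = 0$ ($V{\left(Z,B \right)} = - 4 \left(Z - Z\right) = \left(-4\right) 0 = 0$)
$\frac{V{\left(173,-286 \right)}}{-118 - -3317} = \frac{0}{-118 - -3317} = \frac{0}{-118 + 3317} = \frac{0}{3199} = 0 \cdot \frac{1}{3199} = 0$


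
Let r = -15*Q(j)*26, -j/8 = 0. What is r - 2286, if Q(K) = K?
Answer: -2286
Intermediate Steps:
j = 0 (j = -8*0 = 0)
r = 0 (r = -15*0*26 = 0*26 = 0)
r - 2286 = 0 - 2286 = -2286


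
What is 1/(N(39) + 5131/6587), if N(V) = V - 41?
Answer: -941/1149 ≈ -0.81897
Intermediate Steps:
N(V) = -41 + V
1/(N(39) + 5131/6587) = 1/((-41 + 39) + 5131/6587) = 1/(-2 + 5131*(1/6587)) = 1/(-2 + 733/941) = 1/(-1149/941) = -941/1149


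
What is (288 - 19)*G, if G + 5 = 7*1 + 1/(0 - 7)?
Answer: 3497/7 ≈ 499.57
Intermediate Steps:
G = 13/7 (G = -5 + (7*1 + 1/(0 - 7)) = -5 + (7 + 1/(-7)) = -5 + (7 - ⅐) = -5 + 48/7 = 13/7 ≈ 1.8571)
(288 - 19)*G = (288 - 19)*(13/7) = 269*(13/7) = 3497/7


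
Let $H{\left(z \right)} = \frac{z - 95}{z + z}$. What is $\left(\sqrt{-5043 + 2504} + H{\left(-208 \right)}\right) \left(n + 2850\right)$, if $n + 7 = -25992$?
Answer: $- \frac{7014147}{416} - 23149 i \sqrt{2539} \approx -16861.0 - 1.1664 \cdot 10^{6} i$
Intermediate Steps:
$n = -25999$ ($n = -7 - 25992 = -25999$)
$H{\left(z \right)} = \frac{-95 + z}{2 z}$
$\left(\sqrt{-5043 + 2504} + H{\left(-208 \right)}\right) \left(n + 2850\right) = \left(\sqrt{-5043 + 2504} + \frac{-95 - 208}{2 \left(-208\right)}\right) \left(-25999 + 2850\right) = \left(\sqrt{-2539} + \frac{1}{2} \left(- \frac{1}{208}\right) \left(-303\right)\right) \left(-23149\right) = \left(i \sqrt{2539} + \frac{303}{416}\right) \left(-23149\right) = \left(\frac{303}{416} + i \sqrt{2539}\right) \left(-23149\right) = - \frac{7014147}{416} - 23149 i \sqrt{2539}$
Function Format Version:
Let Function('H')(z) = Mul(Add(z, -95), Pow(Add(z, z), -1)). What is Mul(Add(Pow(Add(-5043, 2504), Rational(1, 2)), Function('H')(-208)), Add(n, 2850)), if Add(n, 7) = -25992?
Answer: Add(Rational(-7014147, 416), Mul(-23149, I, Pow(2539, Rational(1, 2)))) ≈ Add(-16861., Mul(-1.1664e+6, I))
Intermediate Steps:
n = -25999 (n = Add(-7, -25992) = -25999)
Function('H')(z) = Mul(Rational(1, 2), Pow(z, -1), Add(-95, z)) (Function('H')(z) = Mul(Add(-95, z), Pow(Mul(2, z), -1)) = Mul(Add(-95, z), Mul(Rational(1, 2), Pow(z, -1))) = Mul(Rational(1, 2), Pow(z, -1), Add(-95, z)))
Mul(Add(Pow(Add(-5043, 2504), Rational(1, 2)), Function('H')(-208)), Add(n, 2850)) = Mul(Add(Pow(Add(-5043, 2504), Rational(1, 2)), Mul(Rational(1, 2), Pow(-208, -1), Add(-95, -208))), Add(-25999, 2850)) = Mul(Add(Pow(-2539, Rational(1, 2)), Mul(Rational(1, 2), Rational(-1, 208), -303)), -23149) = Mul(Add(Mul(I, Pow(2539, Rational(1, 2))), Rational(303, 416)), -23149) = Mul(Add(Rational(303, 416), Mul(I, Pow(2539, Rational(1, 2)))), -23149) = Add(Rational(-7014147, 416), Mul(-23149, I, Pow(2539, Rational(1, 2))))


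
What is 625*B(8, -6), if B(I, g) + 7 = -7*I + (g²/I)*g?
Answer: -56250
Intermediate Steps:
B(I, g) = -7 - 7*I + g³/I (B(I, g) = -7 + (-7*I + (g²/I)*g) = -7 + (-7*I + g³/I) = -7 - 7*I + g³/I)
625*B(8, -6) = 625*(-7 - 7*8 + (-6)³/8) = 625*(-7 - 56 + (⅛)*(-216)) = 625*(-7 - 56 - 27) = 625*(-90) = -56250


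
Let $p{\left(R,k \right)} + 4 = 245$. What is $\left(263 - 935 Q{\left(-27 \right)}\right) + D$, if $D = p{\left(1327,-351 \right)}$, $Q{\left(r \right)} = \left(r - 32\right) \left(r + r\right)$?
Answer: $-2978406$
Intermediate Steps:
$Q{\left(r \right)} = 2 r \left(-32 + r\right)$ ($Q{\left(r \right)} = \left(-32 + r\right) 2 r = 2 r \left(-32 + r\right)$)
$p{\left(R,k \right)} = 241$ ($p{\left(R,k \right)} = -4 + 245 = 241$)
$D = 241$
$\left(263 - 935 Q{\left(-27 \right)}\right) + D = \left(263 - 935 \cdot 2 \left(-27\right) \left(-32 - 27\right)\right) + 241 = \left(263 - 935 \cdot 2 \left(-27\right) \left(-59\right)\right) + 241 = \left(263 - 2978910\right) + 241 = -2978647 + 241 = -2978406$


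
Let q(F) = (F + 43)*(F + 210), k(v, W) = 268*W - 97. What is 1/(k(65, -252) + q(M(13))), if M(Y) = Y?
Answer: -1/55145 ≈ -1.8134e-5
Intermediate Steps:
k(v, W) = -97 + 268*W
q(F) = (43 + F)*(210 + F)
1/(k(65, -252) + q(M(13))) = 1/((-97 + 268*(-252)) + (9030 + 13² + 253*13)) = 1/((-97 - 67536) + (9030 + 169 + 3289)) = 1/(-67633 + 12488) = 1/(-55145) = -1/55145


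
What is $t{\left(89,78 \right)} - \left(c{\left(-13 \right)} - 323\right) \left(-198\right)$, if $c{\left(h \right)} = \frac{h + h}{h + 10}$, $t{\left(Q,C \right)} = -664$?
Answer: $-62902$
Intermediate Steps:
$c{\left(h \right)} = \frac{2 h}{10 + h}$
$t{\left(89,78 \right)} - \left(c{\left(-13 \right)} - 323\right) \left(-198\right) = -664 - \left(2 \left(-13\right) \frac{1}{10 - 13} - 323\right) \left(-198\right) = -664 - \left(2 \left(-13\right) \frac{1}{-3} - 323\right) \left(-198\right) = -664 - \left(2 \left(-13\right) \left(- \frac{1}{3}\right) - 323\right) \left(-198\right) = -664 - \left(\frac{26}{3} - 323\right) \left(-198\right) = -664 - \left(- \frac{943}{3}\right) \left(-198\right) = -664 - 62238 = -62902$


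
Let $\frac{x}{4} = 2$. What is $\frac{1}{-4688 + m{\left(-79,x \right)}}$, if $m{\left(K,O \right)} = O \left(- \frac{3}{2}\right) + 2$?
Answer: $- \frac{1}{4698} \approx -0.00021286$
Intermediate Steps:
$x = 8$ ($x = 4 \cdot 2 = 8$)
$m{\left(K,O \right)} = 2 - \frac{3 O}{2}$ ($m{\left(K,O \right)} = O \left(\left(-3\right) \frac{1}{2}\right) + 2 = O \left(- \frac{3}{2}\right) + 2 = - \frac{3 O}{2} + 2 = 2 - \frac{3 O}{2}$)
$\frac{1}{-4688 + m{\left(-79,x \right)}} = \frac{1}{-4688 + \left(2 - 12\right)} = \frac{1}{-4688 - 10} = \frac{1}{-4698} = - \frac{1}{4698}$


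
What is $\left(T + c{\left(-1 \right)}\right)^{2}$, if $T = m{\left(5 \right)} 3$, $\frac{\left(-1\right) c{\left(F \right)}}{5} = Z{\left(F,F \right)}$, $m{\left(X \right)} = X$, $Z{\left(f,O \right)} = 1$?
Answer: $100$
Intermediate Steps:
$c{\left(F \right)} = -5$ ($c{\left(F \right)} = \left(-5\right) 1 = -5$)
$T = 15$ ($T = 5 \cdot 3 = 15$)
$\left(T + c{\left(-1 \right)}\right)^{2} = \left(15 - 5\right)^{2} = 10^{2} = 100$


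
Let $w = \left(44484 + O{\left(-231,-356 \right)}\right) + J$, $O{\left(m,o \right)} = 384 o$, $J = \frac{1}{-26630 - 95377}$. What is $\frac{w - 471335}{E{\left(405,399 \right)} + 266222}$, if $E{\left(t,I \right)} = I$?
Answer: $- \frac{68757654886}{32529628347} \approx -2.1137$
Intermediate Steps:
$J = - \frac{1}{122007}$ ($J = \frac{1}{-122007} = - \frac{1}{122007} \approx -8.1962 \cdot 10^{-6}$)
$w = - \frac{11251485541}{122007}$ ($w = \left(44484 + 384 \left(-356\right)\right) - \frac{1}{122007} = \left(44484 - 136704\right) - \frac{1}{122007} = -92220 - \frac{1}{122007} = - \frac{11251485541}{122007} \approx -92220.0$)
$\frac{w - 471335}{E{\left(405,399 \right)} + 266222} = \frac{- \frac{11251485541}{122007} - 471335}{399 + 266222} = - \frac{68757654886}{122007 \cdot 266621} = \left(- \frac{68757654886}{122007}\right) \frac{1}{266621} = - \frac{68757654886}{32529628347}$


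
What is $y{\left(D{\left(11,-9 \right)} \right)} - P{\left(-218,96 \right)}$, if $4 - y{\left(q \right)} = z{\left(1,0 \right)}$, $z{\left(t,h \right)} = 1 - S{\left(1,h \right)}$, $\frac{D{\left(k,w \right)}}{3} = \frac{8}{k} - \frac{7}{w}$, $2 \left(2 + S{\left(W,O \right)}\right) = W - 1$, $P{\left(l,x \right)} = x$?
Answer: $-95$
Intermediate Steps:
$S{\left(W,O \right)} = - \frac{5}{2} + \frac{W}{2}$ ($S{\left(W,O \right)} = -2 + \frac{W - 1}{2} = -2 + \frac{-1 + W}{2} = -2 + \left(- \frac{1}{2} + \frac{W}{2}\right) = - \frac{5}{2} + \frac{W}{2}$)
$D{\left(k,w \right)} = - \frac{21}{w} + \frac{24}{k}$ ($D{\left(k,w \right)} = 3 \left(\frac{8}{k} - \frac{7}{w}\right) = 3 \left(- \frac{7}{w} + \frac{8}{k}\right) = - \frac{21}{w} + \frac{24}{k}$)
$z{\left(t,h \right)} = 3$ ($z{\left(t,h \right)} = 1 - \left(- \frac{5}{2} + \frac{1}{2} \cdot 1\right) = 1 - \left(- \frac{5}{2} + \frac{1}{2}\right) = 1 - -2 = 1 + 2 = 3$)
$y{\left(q \right)} = 1$ ($y{\left(q \right)} = 4 - 3 = 1$)
$y{\left(D{\left(11,-9 \right)} \right)} - P{\left(-218,96 \right)} = 1 - 96 = -95$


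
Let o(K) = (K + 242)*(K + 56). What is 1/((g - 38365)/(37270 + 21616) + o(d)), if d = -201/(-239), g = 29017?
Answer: 1681813603/23214355349491 ≈ 7.2447e-5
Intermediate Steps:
d = 201/239 (d = -201*(-1/239) = 201/239 ≈ 0.84100)
o(K) = (56 + K)*(242 + K) (o(K) = (242 + K)*(56 + K) = (56 + K)*(242 + K))
1/((g - 38365)/(37270 + 21616) + o(d)) = 1/((29017 - 38365)/(37270 + 21616) + (13552 + (201/239)² + 298*(201/239))) = 1/(-9348/58886 + (13552 + 40401/57121 + 59898/239)) = 1/(-9348*1/58886 + 788459815/57121) = 1/(-4674/29443 + 788459815/57121) = 1/(23214355349491/1681813603) = 1681813603/23214355349491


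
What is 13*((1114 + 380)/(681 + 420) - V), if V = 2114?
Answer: -10079420/367 ≈ -27464.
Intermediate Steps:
13*((1114 + 380)/(681 + 420) - V) = 13*((1114 + 380)/(681 + 420) - 1*2114) = 13*(1494/1101 - 2114) = 13*(1494*(1/1101) - 2114) = 13*(498/367 - 2114) = 13*(-775340/367) = -10079420/367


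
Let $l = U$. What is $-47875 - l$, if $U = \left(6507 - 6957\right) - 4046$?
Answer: $-43379$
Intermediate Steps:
$U = -4496$ ($U = -450 - 4046 = -4496$)
$l = -4496$
$-47875 - l = -47875 - -4496 = -47875 + 4496 = -43379$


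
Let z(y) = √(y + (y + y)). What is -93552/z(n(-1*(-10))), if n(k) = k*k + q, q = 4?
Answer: -7796*√78/13 ≈ -5296.3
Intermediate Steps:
n(k) = 4 + k² (n(k) = k*k + 4 = k² + 4 = 4 + k²)
z(y) = √3*√y (z(y) = √(y + 2*y) = √(3*y) = √3*√y)
-93552/z(n(-1*(-10))) = -93552*√3/(3*√(4 + (-1*(-10))²)) = -93552*√3/(3*√(4 + 10²)) = -93552*√3/(3*√(4 + 100)) = -93552*√78/156 = -7796*√78/13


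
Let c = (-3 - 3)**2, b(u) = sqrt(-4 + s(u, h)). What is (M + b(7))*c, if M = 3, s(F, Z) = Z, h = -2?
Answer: 108 + 36*I*sqrt(6) ≈ 108.0 + 88.182*I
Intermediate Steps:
b(u) = I*sqrt(6) (b(u) = sqrt(-4 - 2) = sqrt(-6) = I*sqrt(6))
c = 36 (c = (-6)**2 = 36)
(M + b(7))*c = (3 + I*sqrt(6))*36 = 108 + 36*I*sqrt(6)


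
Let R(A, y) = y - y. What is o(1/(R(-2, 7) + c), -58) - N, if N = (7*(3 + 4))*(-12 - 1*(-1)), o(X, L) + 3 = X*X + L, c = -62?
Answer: 1837433/3844 ≈ 478.00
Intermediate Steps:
R(A, y) = 0
o(X, L) = -3 + L + X² (o(X, L) = -3 + (X*X + L) = -3 + (X² + L) = -3 + (L + X²) = -3 + L + X²)
N = -539 (N = (7*7)*(-12 + 1) = 49*(-11) = -539)
o(1/(R(-2, 7) + c), -58) - N = (-3 - 58 + (1/(0 - 62))²) - 1*(-539) = (-3 - 58 + (1/(-62))²) + 539 = (-3 - 58 + (-1/62)²) + 539 = (-3 - 58 + 1/3844) + 539 = -234483/3844 + 539 = 1837433/3844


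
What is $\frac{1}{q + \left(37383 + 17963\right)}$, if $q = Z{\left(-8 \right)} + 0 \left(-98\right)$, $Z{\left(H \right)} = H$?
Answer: $\frac{1}{55338} \approx 1.8071 \cdot 10^{-5}$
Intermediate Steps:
$q = -8$ ($q = -8 + 0 \left(-98\right) = -8 + 0 = -8$)
$\frac{1}{q + \left(37383 + 17963\right)} = \frac{1}{-8 + \left(37383 + 17963\right)} = \frac{1}{-8 + 55346} = \frac{1}{55338}$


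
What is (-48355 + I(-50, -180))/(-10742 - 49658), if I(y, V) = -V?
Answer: 1927/2416 ≈ 0.79760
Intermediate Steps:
(-48355 + I(-50, -180))/(-10742 - 49658) = (-48355 - 1*(-180))/(-10742 - 49658) = (-48355 + 180)/(-60400) = -48175*(-1/60400) = 1927/2416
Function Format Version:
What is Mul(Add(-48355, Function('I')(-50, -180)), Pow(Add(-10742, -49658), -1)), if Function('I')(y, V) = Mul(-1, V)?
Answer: Rational(1927, 2416) ≈ 0.79760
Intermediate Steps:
Mul(Add(-48355, Function('I')(-50, -180)), Pow(Add(-10742, -49658), -1)) = Mul(Add(-48355, Mul(-1, -180)), Pow(Add(-10742, -49658), -1)) = Mul(Add(-48355, 180), Pow(-60400, -1)) = Mul(-48175, Rational(-1, 60400)) = Rational(1927, 2416)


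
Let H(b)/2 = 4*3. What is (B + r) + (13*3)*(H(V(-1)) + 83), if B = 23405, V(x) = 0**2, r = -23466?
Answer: 4112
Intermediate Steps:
V(x) = 0
H(b) = 24 (H(b) = 2*(4*3) = 2*12 = 24)
(B + r) + (13*3)*(H(V(-1)) + 83) = (23405 - 23466) + (13*3)*(24 + 83) = -61 + 39*107 = -61 + 4173 = 4112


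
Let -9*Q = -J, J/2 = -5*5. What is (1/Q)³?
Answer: -729/125000 ≈ -0.0058320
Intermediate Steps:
J = -50 (J = 2*(-5*5) = 2*(-25) = -50)
Q = -50/9 (Q = -(-1)*(-50)/9 = -⅑*50 = -50/9 ≈ -5.5556)
(1/Q)³ = (1/(-50/9))³ = (-9/50)³ = -729/125000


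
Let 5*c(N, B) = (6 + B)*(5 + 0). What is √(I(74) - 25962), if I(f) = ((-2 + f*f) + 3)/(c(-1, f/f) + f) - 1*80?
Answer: 5*I*√84157/9 ≈ 161.17*I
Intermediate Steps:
c(N, B) = 6 + B (c(N, B) = ((6 + B)*(5 + 0))/5 = ((6 + B)*5)/5 = (30 + 5*B)/5 = 6 + B)
I(f) = -80 + (1 + f²)/(7 + f) (I(f) = ((-2 + f*f) + 3)/((6 + f/f) + f) - 1*80 = ((-2 + f²) + 3)/((6 + 1) + f) - 80 = (1 + f²)/(7 + f) - 80 = -80 + (1 + f²)/(7 + f))
√(I(74) - 25962) = √((-559 + 74² - 80*74)/(7 + 74) - 25962) = √((-559 + 5476 - 5920)/81 - 25962) = √((1/81)*(-1003) - 25962) = √(-1003/81 - 25962) = √(-2103925/81) = 5*I*√84157/9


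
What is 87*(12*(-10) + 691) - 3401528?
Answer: -3351851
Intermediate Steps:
87*(12*(-10) + 691) - 3401528 = 87*(-120 + 691) - 3401528 = 87*571 - 3401528 = 49677 - 3401528 = -3351851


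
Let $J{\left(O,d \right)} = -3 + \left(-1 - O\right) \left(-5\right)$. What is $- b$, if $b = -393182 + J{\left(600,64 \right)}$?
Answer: $390180$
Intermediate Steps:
$J{\left(O,d \right)} = 2 + 5 O$ ($J{\left(O,d \right)} = -3 + \left(5 + 5 O\right) = 2 + 5 O$)
$b = -390180$ ($b = -393182 + \left(2 + 5 \cdot 600\right) = -393182 + \left(2 + 3000\right) = -393182 + 3002 = -390180$)
$- b = \left(-1\right) \left(-390180\right) = 390180$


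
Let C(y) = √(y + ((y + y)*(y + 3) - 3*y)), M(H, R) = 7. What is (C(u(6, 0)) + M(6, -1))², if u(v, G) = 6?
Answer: 145 + 56*√6 ≈ 282.17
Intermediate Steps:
C(y) = √(-2*y + 2*y*(3 + y)) (C(y) = √(y + ((2*y)*(3 + y) - 3*y)) = √(y + (2*y*(3 + y) - 3*y)) = √(y + (-3*y + 2*y*(3 + y))) = √(-2*y + 2*y*(3 + y)))
(C(u(6, 0)) + M(6, -1))² = (√2*√(6*(2 + 6)) + 7)² = (√2*√(6*8) + 7)² = (√2*√48 + 7)² = (√2*(4*√3) + 7)² = (4*√6 + 7)² = (7 + 4*√6)²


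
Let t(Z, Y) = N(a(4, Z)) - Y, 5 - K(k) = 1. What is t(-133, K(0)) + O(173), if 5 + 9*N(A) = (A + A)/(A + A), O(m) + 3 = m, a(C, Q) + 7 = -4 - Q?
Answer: 1490/9 ≈ 165.56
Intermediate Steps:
a(C, Q) = -11 - Q (a(C, Q) = -7 + (-4 - Q) = -11 - Q)
O(m) = -3 + m
K(k) = 4 (K(k) = 5 - 1*1 = 5 - 1 = 4)
N(A) = -4/9 (N(A) = -5/9 + ((A + A)/(A + A))/9 = -5/9 + ((2*A)/((2*A)))/9 = -5/9 + ((2*A)*(1/(2*A)))/9 = -5/9 + (1/9)*1 = -5/9 + 1/9 = -4/9)
t(Z, Y) = -4/9 - Y
t(-133, K(0)) + O(173) = (-4/9 - 1*4) + (-3 + 173) = (-4/9 - 4) + 170 = -40/9 + 170 = 1490/9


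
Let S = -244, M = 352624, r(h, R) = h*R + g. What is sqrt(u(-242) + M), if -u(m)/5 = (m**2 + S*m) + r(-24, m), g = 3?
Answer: I*sqrt(264491) ≈ 514.29*I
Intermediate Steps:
r(h, R) = 3 + R*h (r(h, R) = h*R + 3 = R*h + 3 = 3 + R*h)
u(m) = -15 - 5*m**2 + 1340*m (u(m) = -5*((m**2 - 244*m) + (3 + m*(-24))) = -5*((m**2 - 244*m) + (3 - 24*m)) = -5*(3 + m**2 - 268*m) = -15 - 5*m**2 + 1340*m)
sqrt(u(-242) + M) = sqrt((-15 - 5*(-242)**2 + 1340*(-242)) + 352624) = sqrt((-15 - 5*58564 - 324280) + 352624) = sqrt((-15 - 292820 - 324280) + 352624) = sqrt(-617115 + 352624) = sqrt(-264491) = I*sqrt(264491)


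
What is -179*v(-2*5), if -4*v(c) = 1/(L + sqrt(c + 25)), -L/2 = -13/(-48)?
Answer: 13962/8471 + 25776*sqrt(15)/8471 ≈ 13.433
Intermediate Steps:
L = -13/24 (L = -(-26)/(-48) = -(-26)*(-1)/48 = -2*13/48 = -13/24 ≈ -0.54167)
v(c) = -1/(4*(-13/24 + sqrt(25 + c))) (v(c) = -1/(4*(-13/24 + sqrt(c + 25))) = -1/(4*(-13/24 + sqrt(25 + c))))
-179*v(-2*5) = -(-1074)/(-13 + 24*sqrt(25 - 2*5)) = -(-1074)/(-13 + 24*sqrt(25 - 10)) = -(-1074)/(-13 + 24*sqrt(15)) = 1074/(-13 + 24*sqrt(15))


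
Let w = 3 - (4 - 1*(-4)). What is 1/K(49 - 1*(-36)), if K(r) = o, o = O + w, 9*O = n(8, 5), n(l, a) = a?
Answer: -9/40 ≈ -0.22500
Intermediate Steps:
O = 5/9 (O = (⅑)*5 = 5/9 ≈ 0.55556)
w = -5 (w = 3 - (4 + 4) = 3 - 1*8 = 3 - 8 = -5)
o = -40/9 (o = 5/9 - 5 = -40/9 ≈ -4.4444)
K(r) = -40/9
1/K(49 - 1*(-36)) = 1/(-40/9) = -9/40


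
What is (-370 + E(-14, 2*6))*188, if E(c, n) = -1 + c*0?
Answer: -69748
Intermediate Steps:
E(c, n) = -1 (E(c, n) = -1 + 0 = -1)
(-370 + E(-14, 2*6))*188 = (-370 - 1)*188 = -371*188 = -69748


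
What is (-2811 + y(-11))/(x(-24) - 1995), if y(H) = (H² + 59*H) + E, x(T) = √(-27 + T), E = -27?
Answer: 1119195/663346 + 561*I*√51/663346 ≈ 1.6872 + 0.0060396*I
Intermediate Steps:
y(H) = -27 + H² + 59*H (y(H) = (H² + 59*H) - 27 = -27 + H² + 59*H)
(-2811 + y(-11))/(x(-24) - 1995) = (-2811 + (-27 + (-11)² + 59*(-11)))/(√(-27 - 24) - 1995) = (-2811 + (-27 + 121 - 649))/(√(-51) - 1995) = (-2811 - 555)/(I*√51 - 1995) = -3366/(-1995 + I*√51)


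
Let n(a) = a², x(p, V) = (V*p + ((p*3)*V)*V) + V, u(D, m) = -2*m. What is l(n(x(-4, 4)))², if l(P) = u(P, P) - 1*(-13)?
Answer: 6925401961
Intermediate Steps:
x(p, V) = V + V*p + 3*p*V² (x(p, V) = (V*p + ((3*p)*V)*V) + V = (V*p + (3*V*p)*V) + V = (V*p + 3*p*V²) + V = V + V*p + 3*p*V²)
l(P) = 13 - 2*P (l(P) = -2*P - 1*(-13) = -2*P + 13 = 13 - 2*P)
l(n(x(-4, 4)))² = (13 - 2*16*(1 - 4 + 3*4*(-4))²)² = (13 - 2*16*(1 - 4 - 48)²)² = (13 - 2*(4*(-51))²)² = (13 - 2*(-204)²)² = (13 - 2*41616)² = (13 - 83232)² = (-83219)² = 6925401961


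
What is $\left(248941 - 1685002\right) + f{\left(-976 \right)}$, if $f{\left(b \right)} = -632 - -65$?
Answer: $-1436628$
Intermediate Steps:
$f{\left(b \right)} = -567$ ($f{\left(b \right)} = -632 + 65 = -567$)
$\left(248941 - 1685002\right) + f{\left(-976 \right)} = \left(248941 - 1685002\right) - 567 = -1436061 - 567 = -1436628$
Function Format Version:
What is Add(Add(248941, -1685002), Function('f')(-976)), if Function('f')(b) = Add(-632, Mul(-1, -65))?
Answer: -1436628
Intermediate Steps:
Function('f')(b) = -567 (Function('f')(b) = Add(-632, 65) = -567)
Add(Add(248941, -1685002), Function('f')(-976)) = Add(Add(248941, -1685002), -567) = Add(-1436061, -567) = -1436628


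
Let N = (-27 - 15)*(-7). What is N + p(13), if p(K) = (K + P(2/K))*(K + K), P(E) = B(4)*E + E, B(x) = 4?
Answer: 652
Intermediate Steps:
P(E) = 5*E (P(E) = 4*E + E = 5*E)
N = 294 (N = -42*(-7) = 294)
p(K) = 2*K*(K + 10/K) (p(K) = (K + 5*(2/K))*(K + K) = (K + 10/K)*(2*K) = 2*K*(K + 10/K))
N + p(13) = 294 + (20 + 2*13²) = 294 + (20 + 2*169) = 294 + (20 + 338) = 294 + 358 = 652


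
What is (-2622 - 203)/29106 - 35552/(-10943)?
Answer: 1003862537/318506958 ≈ 3.1518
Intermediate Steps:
(-2622 - 203)/29106 - 35552/(-10943) = -2825*1/29106 - 35552*(-1/10943) = -2825/29106 + 35552/10943 = 1003862537/318506958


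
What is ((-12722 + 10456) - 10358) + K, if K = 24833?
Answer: 12209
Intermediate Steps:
((-12722 + 10456) - 10358) + K = ((-12722 + 10456) - 10358) + 24833 = (-2266 - 10358) + 24833 = -12624 + 24833 = 12209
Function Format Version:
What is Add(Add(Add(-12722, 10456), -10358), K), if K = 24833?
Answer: 12209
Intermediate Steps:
Add(Add(Add(-12722, 10456), -10358), K) = Add(Add(Add(-12722, 10456), -10358), 24833) = Add(Add(-2266, -10358), 24833) = Add(-12624, 24833) = 12209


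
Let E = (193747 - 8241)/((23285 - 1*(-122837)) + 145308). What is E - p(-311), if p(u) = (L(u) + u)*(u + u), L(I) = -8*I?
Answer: 197311899963/145715 ≈ 1.3541e+6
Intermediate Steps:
E = 92753/145715 (E = 185506/((23285 + 122837) + 145308) = 185506/(146122 + 145308) = 185506/291430 = 185506*(1/291430) = 92753/145715 ≈ 0.63654)
p(u) = -14*u² (p(u) = (-8*u + u)*(u + u) = (-7*u)*(2*u) = -14*u²)
E - p(-311) = 92753/145715 - (-14)*(-311)² = 92753/145715 - (-14)*96721 = 92753/145715 - 1*(-1354094) = 92753/145715 + 1354094 = 197311899963/145715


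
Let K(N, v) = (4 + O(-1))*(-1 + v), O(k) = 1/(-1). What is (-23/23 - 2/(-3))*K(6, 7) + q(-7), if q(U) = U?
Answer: -13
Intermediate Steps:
O(k) = -1
K(N, v) = -3 + 3*v (K(N, v) = (4 - 1)*(-1 + v) = 3*(-1 + v) = -3 + 3*v)
(-23/23 - 2/(-3))*K(6, 7) + q(-7) = (-23/23 - 2/(-3))*(-3 + 3*7) - 7 = (-23*1/23 - 2*(-⅓))*(-3 + 21) - 7 = (-1 + ⅔)*18 - 7 = -⅓*18 - 7 = -6 - 7 = -13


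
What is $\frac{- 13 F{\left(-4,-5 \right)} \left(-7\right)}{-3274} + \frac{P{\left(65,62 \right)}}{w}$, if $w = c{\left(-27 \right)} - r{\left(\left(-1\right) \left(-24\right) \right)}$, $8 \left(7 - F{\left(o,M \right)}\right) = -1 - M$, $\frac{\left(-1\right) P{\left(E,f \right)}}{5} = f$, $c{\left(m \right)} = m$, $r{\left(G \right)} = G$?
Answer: $\frac{1969547}{333948} \approx 5.8978$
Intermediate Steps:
$P{\left(E,f \right)} = - 5 f$
$F{\left(o,M \right)} = \frac{57}{8} + \frac{M}{8}$ ($F{\left(o,M \right)} = 7 - \frac{-1 - M}{8} = 7 + \left(\frac{1}{8} + \frac{M}{8}\right) = \frac{57}{8} + \frac{M}{8}$)
$w = -51$ ($w = -27 - \left(-1\right) \left(-24\right) = -27 - 24 = -51$)
$\frac{- 13 F{\left(-4,-5 \right)} \left(-7\right)}{-3274} + \frac{P{\left(65,62 \right)}}{w} = \frac{- 13 \left(\frac{57}{8} + \frac{1}{8} \left(-5\right)\right) \left(-7\right)}{-3274} + \frac{\left(-5\right) 62}{-51} = - 13 \left(\frac{57}{8} - \frac{5}{8}\right) \left(-7\right) \left(- \frac{1}{3274}\right) - - \frac{310}{51} = \left(-13\right) \frac{13}{2} \left(-7\right) \left(- \frac{1}{3274}\right) + \frac{310}{51} = \left(- \frac{169}{2}\right) \left(-7\right) \left(- \frac{1}{3274}\right) + \frac{310}{51} = \frac{1183}{2} \left(- \frac{1}{3274}\right) + \frac{310}{51} = - \frac{1183}{6548} + \frac{310}{51} = \frac{1969547}{333948}$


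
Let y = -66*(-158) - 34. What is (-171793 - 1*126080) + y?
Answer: -287479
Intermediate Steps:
y = 10394 (y = 10428 - 34 = 10394)
(-171793 - 1*126080) + y = (-171793 - 1*126080) + 10394 = (-171793 - 126080) + 10394 = -297873 + 10394 = -287479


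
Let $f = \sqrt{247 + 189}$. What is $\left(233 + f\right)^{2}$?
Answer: $54725 + 932 \sqrt{109} \approx 64455.0$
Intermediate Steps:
$f = 2 \sqrt{109}$ ($f = \sqrt{436} = 2 \sqrt{109} \approx 20.881$)
$\left(233 + f\right)^{2} = \left(233 + 2 \sqrt{109}\right)^{2}$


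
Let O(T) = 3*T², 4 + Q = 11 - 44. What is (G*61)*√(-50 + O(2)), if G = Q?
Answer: -2257*I*√38 ≈ -13913.0*I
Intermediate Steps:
Q = -37 (Q = -4 + (11 - 44) = -4 - 33 = -37)
G = -37
(G*61)*√(-50 + O(2)) = (-37*61)*√(-50 + 3*2²) = -2257*√(-50 + 3*4) = -2257*√(-50 + 12) = -2257*I*√38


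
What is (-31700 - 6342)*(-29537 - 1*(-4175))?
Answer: 964821204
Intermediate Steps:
(-31700 - 6342)*(-29537 - 1*(-4175)) = -38042*(-29537 + 4175) = -38042*(-25362) = 964821204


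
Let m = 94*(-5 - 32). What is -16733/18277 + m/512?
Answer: -36067351/4678912 ≈ -7.7085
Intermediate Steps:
m = -3478 (m = 94*(-37) = -3478)
-16733/18277 + m/512 = -16733/18277 - 3478/512 = -16733*1/18277 - 3478*1/512 = -16733/18277 - 1739/256 = -36067351/4678912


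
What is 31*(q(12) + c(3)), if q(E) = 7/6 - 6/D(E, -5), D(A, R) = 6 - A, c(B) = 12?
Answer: 2635/6 ≈ 439.17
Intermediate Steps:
q(E) = 7/6 - 6/(6 - E)
31*(q(12) + c(3)) = 31*((-6 + 7*12)/(6*(-6 + 12)) + 12) = 31*((1/6)*(-6 + 84)/6 + 12) = 31*((1/6)*(1/6)*78 + 12) = 31*(13/6 + 12) = 31*(85/6) = 2635/6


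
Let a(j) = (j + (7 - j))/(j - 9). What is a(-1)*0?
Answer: 0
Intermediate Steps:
a(j) = 7/(-9 + j)
a(-1)*0 = (7/(-9 - 1))*0 = (7/(-10))*0 = (7*(-⅒))*0 = -7/10*0 = 0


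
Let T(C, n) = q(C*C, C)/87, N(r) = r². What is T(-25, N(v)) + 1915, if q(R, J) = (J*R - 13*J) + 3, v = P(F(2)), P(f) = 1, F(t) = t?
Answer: 50436/29 ≈ 1739.2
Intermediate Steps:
v = 1
q(R, J) = 3 - 13*J + J*R (q(R, J) = (-13*J + J*R) + 3 = 3 - 13*J + J*R)
T(C, n) = 1/29 - 13*C/87 + C³/87 (T(C, n) = (3 - 13*C + C*(C*C))/87 = (3 - 13*C + C*C²)*(1/87) = (3 - 13*C + C³)*(1/87) = (3 + C³ - 13*C)*(1/87) = 1/29 - 13*C/87 + C³/87)
T(-25, N(v)) + 1915 = (1/29 - 13/87*(-25) + (1/87)*(-25)³) + 1915 = (1/29 + 325/87 + (1/87)*(-15625)) + 1915 = (1/29 + 325/87 - 15625/87) + 1915 = -5099/29 + 1915 = 50436/29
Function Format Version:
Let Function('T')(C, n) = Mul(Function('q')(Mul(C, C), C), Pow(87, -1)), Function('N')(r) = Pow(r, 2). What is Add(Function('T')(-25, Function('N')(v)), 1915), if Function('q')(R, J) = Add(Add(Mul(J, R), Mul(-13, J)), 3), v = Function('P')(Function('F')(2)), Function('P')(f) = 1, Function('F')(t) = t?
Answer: Rational(50436, 29) ≈ 1739.2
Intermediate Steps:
v = 1
Function('q')(R, J) = Add(3, Mul(-13, J), Mul(J, R)) (Function('q')(R, J) = Add(Add(Mul(-13, J), Mul(J, R)), 3) = Add(3, Mul(-13, J), Mul(J, R)))
Function('T')(C, n) = Add(Rational(1, 29), Mul(Rational(-13, 87), C), Mul(Rational(1, 87), Pow(C, 3))) (Function('T')(C, n) = Mul(Add(3, Mul(-13, C), Mul(C, Mul(C, C))), Pow(87, -1)) = Mul(Add(3, Mul(-13, C), Mul(C, Pow(C, 2))), Rational(1, 87)) = Mul(Add(3, Mul(-13, C), Pow(C, 3)), Rational(1, 87)) = Mul(Add(3, Pow(C, 3), Mul(-13, C)), Rational(1, 87)) = Add(Rational(1, 29), Mul(Rational(-13, 87), C), Mul(Rational(1, 87), Pow(C, 3))))
Add(Function('T')(-25, Function('N')(v)), 1915) = Add(Add(Rational(1, 29), Mul(Rational(-13, 87), -25), Mul(Rational(1, 87), Pow(-25, 3))), 1915) = Add(Add(Rational(1, 29), Rational(325, 87), Mul(Rational(1, 87), -15625)), 1915) = Add(Add(Rational(1, 29), Rational(325, 87), Rational(-15625, 87)), 1915) = Add(Rational(-5099, 29), 1915) = Rational(50436, 29)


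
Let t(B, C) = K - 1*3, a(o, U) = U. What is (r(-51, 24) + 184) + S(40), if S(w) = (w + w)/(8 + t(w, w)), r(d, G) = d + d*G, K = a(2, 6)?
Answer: -11921/11 ≈ -1083.7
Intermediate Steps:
K = 6
t(B, C) = 3 (t(B, C) = 6 - 1*3 = 6 - 3 = 3)
r(d, G) = d + G*d
S(w) = 2*w/11 (S(w) = (w + w)/(8 + 3) = (2*w)/11 = (2*w)*(1/11) = 2*w/11)
(r(-51, 24) + 184) + S(40) = (-51*(1 + 24) + 184) + (2/11)*40 = (-51*25 + 184) + 80/11 = (-1275 + 184) + 80/11 = -1091 + 80/11 = -11921/11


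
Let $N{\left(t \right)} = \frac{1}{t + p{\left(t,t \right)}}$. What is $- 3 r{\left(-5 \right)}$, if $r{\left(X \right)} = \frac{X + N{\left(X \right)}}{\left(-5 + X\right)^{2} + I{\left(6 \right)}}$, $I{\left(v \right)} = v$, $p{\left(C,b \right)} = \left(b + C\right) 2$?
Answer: $\frac{189}{1325} \approx 0.14264$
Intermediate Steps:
$p{\left(C,b \right)} = 2 C + 2 b$ ($p{\left(C,b \right)} = \left(C + b\right) 2 = 2 C + 2 b$)
$N{\left(t \right)} = \frac{1}{5 t}$ ($N{\left(t \right)} = \frac{1}{t + \left(2 t + 2 t\right)} = \frac{1}{t + 4 t} = \frac{1}{5 t}$)
$r{\left(X \right)} = \frac{X + \frac{1}{5 X}}{6 + \left(-5 + X\right)^{2}}$ ($r{\left(X \right)} = \frac{X + \frac{1}{5 X}}{\left(-5 + X\right)^{2} + 6} = \frac{X + \frac{1}{5 X}}{6 + \left(-5 + X\right)^{2}}$)
$- 3 r{\left(-5 \right)} = - 3 \frac{\frac{1}{5} + \left(-5\right)^{2}}{\left(-5\right) \left(6 + \left(-5 - 5\right)^{2}\right)} = - 3 \left(- \frac{\frac{1}{5} + 25}{5 \left(6 + \left(-10\right)^{2}\right)}\right) = - 3 \left(\left(- \frac{1}{5}\right) \frac{1}{6 + 100} \cdot \frac{126}{5}\right) = - 3 \left(\left(- \frac{1}{5}\right) \frac{1}{106} \cdot \frac{126}{5}\right) = \left(-3\right) \left(- \frac{63}{1325}\right) = \frac{189}{1325}$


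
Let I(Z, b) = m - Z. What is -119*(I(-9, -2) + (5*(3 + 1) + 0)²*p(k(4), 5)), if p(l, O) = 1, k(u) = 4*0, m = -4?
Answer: -48195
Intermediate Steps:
I(Z, b) = -4 - Z
k(u) = 0
-119*(I(-9, -2) + (5*(3 + 1) + 0)²*p(k(4), 5)) = -119*((-4 - 1*(-9)) + (5*(3 + 1) + 0)²*1) = -119*((-4 + 9) + (5*4 + 0)²*1) = -119*(5 + (20 + 0)²*1) = -119*(5 + 20²*1) = -119*(5 + 400*1) = -119*(5 + 400) = -119*405 = -48195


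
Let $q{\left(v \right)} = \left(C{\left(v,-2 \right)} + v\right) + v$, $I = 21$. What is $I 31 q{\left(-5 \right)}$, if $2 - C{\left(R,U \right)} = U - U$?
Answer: $-5208$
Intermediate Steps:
$C{\left(R,U \right)} = 2$ ($C{\left(R,U \right)} = 2 - \left(U - U\right) = 2 - 0 = 2 + 0 = 2$)
$q{\left(v \right)} = 2 + 2 v$ ($q{\left(v \right)} = \left(2 + v\right) + v = 2 + 2 v$)
$I 31 q{\left(-5 \right)} = 21 \cdot 31 \left(2 + 2 \left(-5\right)\right) = 651 \left(2 - 10\right) = 651 \left(-8\right) = -5208$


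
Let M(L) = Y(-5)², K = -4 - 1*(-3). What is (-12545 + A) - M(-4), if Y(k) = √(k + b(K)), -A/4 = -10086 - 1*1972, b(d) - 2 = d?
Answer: 35691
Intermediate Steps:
K = -1 (K = -4 + 3 = -1)
b(d) = 2 + d
A = 48232 (A = -4*(-10086 - 1*1972) = -4*(-10086 - 1972) = -4*(-12058) = 48232)
Y(k) = √(1 + k) (Y(k) = √(k + (2 - 1)) = √(k + 1) = √(1 + k))
M(L) = -4 (M(L) = (√(1 - 5))² = (√(-4))² = (2*I)² = -4)
(-12545 + A) - M(-4) = (-12545 + 48232) - 1*(-4) = 35687 + 4 = 35691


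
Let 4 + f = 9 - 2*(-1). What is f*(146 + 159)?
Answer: 2135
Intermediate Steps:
f = 7 (f = -4 + (9 - 2*(-1)) = -4 + (9 + 2) = -4 + 11 = 7)
f*(146 + 159) = 7*(146 + 159) = 7*305 = 2135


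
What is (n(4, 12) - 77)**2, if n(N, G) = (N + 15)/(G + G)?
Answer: 3345241/576 ≈ 5807.7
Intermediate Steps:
n(N, G) = (15 + N)/(2*G) (n(N, G) = (15 + N)/((2*G)) = (15 + N)*(1/(2*G)) = (15 + N)/(2*G))
(n(4, 12) - 77)**2 = ((1/2)*(15 + 4)/12 - 77)**2 = ((1/2)*(1/12)*19 - 77)**2 = (19/24 - 77)**2 = (-1829/24)**2 = 3345241/576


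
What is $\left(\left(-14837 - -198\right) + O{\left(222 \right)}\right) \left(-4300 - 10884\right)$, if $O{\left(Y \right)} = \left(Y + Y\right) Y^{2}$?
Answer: $-332035467088$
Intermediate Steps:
$O{\left(Y \right)} = 2 Y^{3}$ ($O{\left(Y \right)} = 2 Y Y^{2} = 2 Y^{3}$)
$\left(\left(-14837 - -198\right) + O{\left(222 \right)}\right) \left(-4300 - 10884\right) = \left(\left(-14837 - -198\right) + 2 \cdot 222^{3}\right) \left(-4300 - 10884\right) = \left(\left(-14837 + 198\right) + 2 \cdot 10941048\right) \left(-15184\right) = \left(-14639 + 21882096\right) \left(-15184\right) = 21867457 \left(-15184\right) = -332035467088$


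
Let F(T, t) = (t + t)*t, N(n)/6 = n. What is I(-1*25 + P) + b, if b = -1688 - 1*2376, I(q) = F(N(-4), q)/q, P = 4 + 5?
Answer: -4096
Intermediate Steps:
P = 9
N(n) = 6*n
F(T, t) = 2*t² (F(T, t) = (2*t)*t = 2*t²)
I(q) = 2*q (I(q) = (2*q²)/q = 2*q)
b = -4064 (b = -1688 - 2376 = -4064)
I(-1*25 + P) + b = 2*(-1*25 + 9) - 4064 = 2*(-25 + 9) - 4064 = 2*(-16) - 4064 = -32 - 4064 = -4096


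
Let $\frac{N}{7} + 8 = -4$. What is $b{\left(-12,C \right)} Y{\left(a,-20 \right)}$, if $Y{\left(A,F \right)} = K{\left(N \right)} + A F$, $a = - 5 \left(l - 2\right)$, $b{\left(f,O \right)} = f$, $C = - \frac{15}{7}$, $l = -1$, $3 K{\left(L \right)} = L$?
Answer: $3936$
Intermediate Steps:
$N = -84$ ($N = -56 + 7 \left(-4\right) = -56 - 28 = -84$)
$K{\left(L \right)} = \frac{L}{3}$
$C = - \frac{15}{7}$ ($C = \left(-15\right) \frac{1}{7} = - \frac{15}{7} \approx -2.1429$)
$a = 15$ ($a = - 5 \left(-1 - 2\right) = \left(-5\right) \left(-3\right) = 15$)
$Y{\left(A,F \right)} = -28 + A F$ ($Y{\left(A,F \right)} = \frac{1}{3} \left(-84\right) + A F = -28 + A F$)
$b{\left(-12,C \right)} Y{\left(a,-20 \right)} = - 12 \left(-28 + 15 \left(-20\right)\right) = - 12 \left(-28 - 300\right) = \left(-12\right) \left(-328\right) = 3936$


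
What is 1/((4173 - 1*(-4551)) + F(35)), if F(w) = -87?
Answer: 1/8637 ≈ 0.00011578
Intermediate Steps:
1/((4173 - 1*(-4551)) + F(35)) = 1/((4173 - 1*(-4551)) - 87) = 1/((4173 + 4551) - 87) = 1/(8724 - 87) = 1/8637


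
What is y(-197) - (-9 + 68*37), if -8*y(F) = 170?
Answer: -10113/4 ≈ -2528.3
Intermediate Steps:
y(F) = -85/4 (y(F) = -⅛*170 = -85/4)
y(-197) - (-9 + 68*37) = -85/4 - (-9 + 68*37) = -85/4 - (-9 + 2516) = -85/4 - 1*2507 = -85/4 - 2507 = -10113/4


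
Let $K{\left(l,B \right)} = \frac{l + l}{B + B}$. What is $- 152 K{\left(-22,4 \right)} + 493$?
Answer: $1329$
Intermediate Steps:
$K{\left(l,B \right)} = \frac{l}{B}$ ($K{\left(l,B \right)} = \frac{2 l}{2 B} = 2 l \frac{1}{2 B} = \frac{l}{B}$)
$- 152 K{\left(-22,4 \right)} + 493 = - 152 \left(- \frac{22}{4}\right) + 493 = - 152 \left(\left(-22\right) \frac{1}{4}\right) + 493 = \left(-152\right) \left(- \frac{11}{2}\right) + 493 = 836 + 493 = 1329$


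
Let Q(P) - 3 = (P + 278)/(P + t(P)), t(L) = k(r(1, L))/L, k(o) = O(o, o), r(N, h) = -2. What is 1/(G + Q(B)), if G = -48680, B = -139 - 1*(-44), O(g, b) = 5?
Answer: -602/29304713 ≈ -2.0543e-5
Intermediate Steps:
k(o) = 5
t(L) = 5/L
B = -95 (B = -139 + 44 = -95)
Q(P) = 3 + (278 + P)/(P + 5/P) (Q(P) = 3 + (P + 278)/(P + 5/P) = 3 + (278 + P)/(P + 5/P))
1/(G + Q(B)) = 1/(-48680 + (15 + 2*(-95)*(139 + 2*(-95)))/(5 + (-95)²)) = 1/(-48680 + (15 + 2*(-95)*(139 - 190))/(5 + 9025)) = 1/(-48680 + (15 + 2*(-95)*(-51))/9030) = 1/(-48680 + (15 + 9690)/9030) = 1/(-48680 + (1/9030)*9705) = 1/(-48680 + 647/602) = 1/(-29304713/602) = -602/29304713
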